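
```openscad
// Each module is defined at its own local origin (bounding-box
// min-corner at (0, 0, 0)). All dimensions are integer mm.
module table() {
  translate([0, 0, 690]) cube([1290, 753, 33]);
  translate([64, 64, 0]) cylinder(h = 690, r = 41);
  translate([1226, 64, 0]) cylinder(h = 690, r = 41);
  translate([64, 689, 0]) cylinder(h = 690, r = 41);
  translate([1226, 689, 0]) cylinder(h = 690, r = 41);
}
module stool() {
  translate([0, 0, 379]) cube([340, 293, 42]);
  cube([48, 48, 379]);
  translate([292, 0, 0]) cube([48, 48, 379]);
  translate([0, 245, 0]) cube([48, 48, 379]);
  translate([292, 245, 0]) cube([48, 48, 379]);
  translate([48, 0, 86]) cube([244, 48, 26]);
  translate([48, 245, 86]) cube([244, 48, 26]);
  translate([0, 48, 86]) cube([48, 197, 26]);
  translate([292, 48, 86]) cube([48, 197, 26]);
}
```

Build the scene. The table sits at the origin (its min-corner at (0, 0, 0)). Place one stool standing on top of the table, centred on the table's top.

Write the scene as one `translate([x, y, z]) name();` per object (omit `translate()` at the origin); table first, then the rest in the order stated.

table();
translate([475, 230, 723]) stool();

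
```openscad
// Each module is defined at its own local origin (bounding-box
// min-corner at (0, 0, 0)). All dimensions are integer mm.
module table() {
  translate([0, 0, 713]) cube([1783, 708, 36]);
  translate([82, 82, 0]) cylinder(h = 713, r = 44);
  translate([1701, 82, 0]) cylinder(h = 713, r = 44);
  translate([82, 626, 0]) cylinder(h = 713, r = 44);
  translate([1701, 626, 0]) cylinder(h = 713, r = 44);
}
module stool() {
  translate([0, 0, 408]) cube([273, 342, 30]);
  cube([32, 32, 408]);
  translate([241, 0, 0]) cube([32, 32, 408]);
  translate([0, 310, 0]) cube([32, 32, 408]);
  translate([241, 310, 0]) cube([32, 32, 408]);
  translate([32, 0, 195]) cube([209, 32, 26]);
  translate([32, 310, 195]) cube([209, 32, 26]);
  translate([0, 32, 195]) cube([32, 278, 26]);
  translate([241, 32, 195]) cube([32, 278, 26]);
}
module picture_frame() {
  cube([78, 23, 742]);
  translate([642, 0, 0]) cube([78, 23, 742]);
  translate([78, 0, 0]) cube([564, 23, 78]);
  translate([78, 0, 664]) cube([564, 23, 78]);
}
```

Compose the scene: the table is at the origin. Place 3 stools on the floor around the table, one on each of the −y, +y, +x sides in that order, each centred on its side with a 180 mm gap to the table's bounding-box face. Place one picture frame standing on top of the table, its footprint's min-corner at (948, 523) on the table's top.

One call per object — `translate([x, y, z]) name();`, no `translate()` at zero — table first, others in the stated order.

table();
translate([755, -522, 0]) stool();
translate([755, 888, 0]) stool();
translate([1963, 183, 0]) stool();
translate([948, 523, 749]) picture_frame();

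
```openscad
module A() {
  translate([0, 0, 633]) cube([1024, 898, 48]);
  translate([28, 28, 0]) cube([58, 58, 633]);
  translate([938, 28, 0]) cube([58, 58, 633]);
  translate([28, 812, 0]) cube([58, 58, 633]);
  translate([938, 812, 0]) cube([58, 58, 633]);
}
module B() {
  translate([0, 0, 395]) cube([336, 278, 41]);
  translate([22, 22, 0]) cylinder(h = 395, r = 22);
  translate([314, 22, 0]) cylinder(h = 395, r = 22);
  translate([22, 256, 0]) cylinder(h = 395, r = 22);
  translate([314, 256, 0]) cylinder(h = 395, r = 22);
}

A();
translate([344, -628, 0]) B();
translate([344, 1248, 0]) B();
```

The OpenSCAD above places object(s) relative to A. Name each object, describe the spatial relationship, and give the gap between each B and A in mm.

A is a table. B is a stool. Two stools sit around the table at the −y, +y sides. The gap between each stool and the table is 350 mm.

Each stool's nearest face is 350 mm from the table's bounding box.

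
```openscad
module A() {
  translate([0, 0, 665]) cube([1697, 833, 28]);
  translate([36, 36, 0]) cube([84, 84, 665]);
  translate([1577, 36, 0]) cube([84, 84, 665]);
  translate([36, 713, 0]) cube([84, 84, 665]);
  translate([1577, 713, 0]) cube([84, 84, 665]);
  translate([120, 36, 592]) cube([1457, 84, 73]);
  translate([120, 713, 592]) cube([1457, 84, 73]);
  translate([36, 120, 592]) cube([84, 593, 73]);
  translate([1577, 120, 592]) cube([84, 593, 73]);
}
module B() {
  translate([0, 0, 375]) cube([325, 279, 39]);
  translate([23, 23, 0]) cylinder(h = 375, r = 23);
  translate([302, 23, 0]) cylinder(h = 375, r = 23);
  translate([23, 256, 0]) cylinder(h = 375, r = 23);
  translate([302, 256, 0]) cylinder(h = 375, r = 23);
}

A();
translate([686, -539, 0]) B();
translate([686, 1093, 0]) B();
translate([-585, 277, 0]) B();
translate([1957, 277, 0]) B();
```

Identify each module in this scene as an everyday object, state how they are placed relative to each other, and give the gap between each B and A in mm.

A is a table. B is a stool. Four stools sit around the table at the −y, +y, −x, +x sides. The gap between each stool and the table is 260 mm.

Each stool's nearest face is 260 mm from the table's bounding box.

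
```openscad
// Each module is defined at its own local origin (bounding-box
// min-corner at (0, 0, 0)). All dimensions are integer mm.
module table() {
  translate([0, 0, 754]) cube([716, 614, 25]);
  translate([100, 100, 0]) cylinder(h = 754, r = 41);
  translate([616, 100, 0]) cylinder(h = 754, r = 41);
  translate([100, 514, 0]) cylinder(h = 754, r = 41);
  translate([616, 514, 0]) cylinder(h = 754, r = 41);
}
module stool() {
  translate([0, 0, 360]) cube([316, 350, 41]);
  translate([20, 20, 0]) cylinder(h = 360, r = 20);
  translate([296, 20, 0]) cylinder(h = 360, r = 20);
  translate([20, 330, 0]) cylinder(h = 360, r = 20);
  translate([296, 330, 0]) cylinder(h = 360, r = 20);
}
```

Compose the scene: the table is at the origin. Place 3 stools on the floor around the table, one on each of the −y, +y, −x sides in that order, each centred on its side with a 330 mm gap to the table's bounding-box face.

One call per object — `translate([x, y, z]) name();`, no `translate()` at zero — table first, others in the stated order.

table();
translate([200, -680, 0]) stool();
translate([200, 944, 0]) stool();
translate([-646, 132, 0]) stool();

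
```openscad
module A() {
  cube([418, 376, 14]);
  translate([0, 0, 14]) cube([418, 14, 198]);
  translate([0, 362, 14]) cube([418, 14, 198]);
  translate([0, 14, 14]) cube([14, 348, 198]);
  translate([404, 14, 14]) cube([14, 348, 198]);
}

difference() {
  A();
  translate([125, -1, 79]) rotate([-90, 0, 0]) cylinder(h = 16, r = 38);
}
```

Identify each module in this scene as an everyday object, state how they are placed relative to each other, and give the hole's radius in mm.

The subtracted cylinder has r = 38 mm.

A is an open box. The open box has a circular hole through its front wall. The hole's radius is 38 mm.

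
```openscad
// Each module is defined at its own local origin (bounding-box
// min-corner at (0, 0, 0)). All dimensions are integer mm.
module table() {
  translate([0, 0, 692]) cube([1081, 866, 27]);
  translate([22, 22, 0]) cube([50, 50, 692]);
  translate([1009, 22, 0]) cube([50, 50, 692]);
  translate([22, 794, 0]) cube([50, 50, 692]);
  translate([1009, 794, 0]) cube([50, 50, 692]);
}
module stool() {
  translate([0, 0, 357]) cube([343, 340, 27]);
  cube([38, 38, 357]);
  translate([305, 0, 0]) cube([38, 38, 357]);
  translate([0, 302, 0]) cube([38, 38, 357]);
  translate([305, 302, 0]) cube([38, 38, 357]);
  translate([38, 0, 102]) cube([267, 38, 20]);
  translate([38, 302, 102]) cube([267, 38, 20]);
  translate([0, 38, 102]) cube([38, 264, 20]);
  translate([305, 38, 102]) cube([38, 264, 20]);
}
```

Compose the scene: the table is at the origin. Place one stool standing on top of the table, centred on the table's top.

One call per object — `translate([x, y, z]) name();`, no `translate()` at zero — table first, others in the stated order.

table();
translate([369, 263, 719]) stool();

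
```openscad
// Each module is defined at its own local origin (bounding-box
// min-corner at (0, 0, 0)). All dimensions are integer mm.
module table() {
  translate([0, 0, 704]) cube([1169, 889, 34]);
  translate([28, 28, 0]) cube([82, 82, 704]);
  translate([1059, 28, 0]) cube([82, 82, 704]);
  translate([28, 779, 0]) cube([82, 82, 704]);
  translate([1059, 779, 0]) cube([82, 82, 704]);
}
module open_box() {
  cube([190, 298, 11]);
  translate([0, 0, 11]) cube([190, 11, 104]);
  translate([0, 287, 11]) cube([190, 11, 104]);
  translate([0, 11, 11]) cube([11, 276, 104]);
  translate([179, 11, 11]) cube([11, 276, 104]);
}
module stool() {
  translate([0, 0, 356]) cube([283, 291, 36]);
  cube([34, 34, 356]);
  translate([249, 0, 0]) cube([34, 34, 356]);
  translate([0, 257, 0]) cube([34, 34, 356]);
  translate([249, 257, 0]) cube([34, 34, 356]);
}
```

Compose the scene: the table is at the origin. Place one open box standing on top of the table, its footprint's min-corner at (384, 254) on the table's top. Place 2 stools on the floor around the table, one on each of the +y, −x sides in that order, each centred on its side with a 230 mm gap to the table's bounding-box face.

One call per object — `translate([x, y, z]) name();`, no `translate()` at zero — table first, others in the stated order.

table();
translate([384, 254, 738]) open_box();
translate([443, 1119, 0]) stool();
translate([-513, 299, 0]) stool();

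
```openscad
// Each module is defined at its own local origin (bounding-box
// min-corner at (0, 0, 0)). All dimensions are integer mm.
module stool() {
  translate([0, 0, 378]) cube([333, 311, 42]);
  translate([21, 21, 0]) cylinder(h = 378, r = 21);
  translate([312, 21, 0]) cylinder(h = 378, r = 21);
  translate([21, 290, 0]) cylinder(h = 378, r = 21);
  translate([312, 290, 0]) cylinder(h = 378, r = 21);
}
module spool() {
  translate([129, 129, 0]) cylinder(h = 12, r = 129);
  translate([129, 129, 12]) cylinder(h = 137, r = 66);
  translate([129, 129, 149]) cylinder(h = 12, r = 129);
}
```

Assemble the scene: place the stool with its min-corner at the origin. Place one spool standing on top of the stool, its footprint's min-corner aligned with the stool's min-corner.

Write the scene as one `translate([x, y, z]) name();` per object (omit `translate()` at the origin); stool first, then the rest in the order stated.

stool();
translate([0, 0, 420]) spool();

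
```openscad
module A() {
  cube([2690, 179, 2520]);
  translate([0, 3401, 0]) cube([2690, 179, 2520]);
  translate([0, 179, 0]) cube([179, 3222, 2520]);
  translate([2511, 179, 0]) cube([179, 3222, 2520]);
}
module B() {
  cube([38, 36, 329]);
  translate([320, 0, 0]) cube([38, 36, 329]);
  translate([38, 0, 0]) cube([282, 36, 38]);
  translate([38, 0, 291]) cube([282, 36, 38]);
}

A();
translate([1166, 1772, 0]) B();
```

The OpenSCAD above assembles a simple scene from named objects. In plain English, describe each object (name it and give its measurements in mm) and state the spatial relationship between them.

A is the wall frame of a small rectangular building: four walls, each 2520 mm tall and 179 mm thick, enclosing a footprint 2690 mm (x) by 3580 mm (y) outside-to-outside, with no floor or roof. The front and back walls (the −y and +y sides) span the full width; the two side walls fit between them.

B is a rectangular picture frame lying in the x–z plane (depth along y). The opening is 282 mm wide (x) by 253 mm tall (z), surrounded by a border 38 mm wide on all four sides. The frame is 36 mm deep and is made of two full-height vertical stiles with two horizontal rails fitted between them.

The picture frame sits inside the house frame, centred.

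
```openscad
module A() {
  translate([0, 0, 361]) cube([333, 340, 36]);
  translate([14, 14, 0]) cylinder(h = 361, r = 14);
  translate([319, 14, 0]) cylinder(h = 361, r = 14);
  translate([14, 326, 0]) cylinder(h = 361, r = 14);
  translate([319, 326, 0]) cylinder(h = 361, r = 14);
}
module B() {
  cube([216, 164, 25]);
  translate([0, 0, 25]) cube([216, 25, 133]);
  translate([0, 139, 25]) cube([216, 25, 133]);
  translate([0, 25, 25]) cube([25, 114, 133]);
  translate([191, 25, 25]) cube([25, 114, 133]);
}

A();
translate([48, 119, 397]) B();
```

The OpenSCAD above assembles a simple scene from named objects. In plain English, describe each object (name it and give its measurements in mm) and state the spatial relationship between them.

A is a simple wooden stool: a rectangular seat 333 mm (x) by 340 mm (y), 36 mm thick, top face at z = 397 mm, on four round legs, each 28 mm in diameter. The legs rest on z = 0, each leg's axis is inset half a diameter from the nearest pair of seat edges (so the leg's bounding box is flush with the corner).

B is an open storage box with external size 216×164×158 mm and wall thickness 25 mm (the base is also 25 mm thick). The base covers the whole footprint; the four walls stand on the base, with the y-facing walls full-width and the x-facing walls fitting between their inner faces.

The open box is on top of the stool.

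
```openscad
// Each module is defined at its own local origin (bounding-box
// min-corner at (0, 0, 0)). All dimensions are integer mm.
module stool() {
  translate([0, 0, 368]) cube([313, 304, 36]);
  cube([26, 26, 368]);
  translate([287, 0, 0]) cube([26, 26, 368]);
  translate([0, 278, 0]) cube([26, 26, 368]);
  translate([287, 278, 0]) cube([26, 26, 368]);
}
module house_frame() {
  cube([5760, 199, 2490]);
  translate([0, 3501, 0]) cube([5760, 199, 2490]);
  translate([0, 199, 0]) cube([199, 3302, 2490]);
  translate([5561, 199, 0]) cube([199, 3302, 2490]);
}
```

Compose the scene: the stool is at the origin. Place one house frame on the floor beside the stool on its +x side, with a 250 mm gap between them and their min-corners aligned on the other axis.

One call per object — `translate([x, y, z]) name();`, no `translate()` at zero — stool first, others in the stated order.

stool();
translate([563, 0, 0]) house_frame();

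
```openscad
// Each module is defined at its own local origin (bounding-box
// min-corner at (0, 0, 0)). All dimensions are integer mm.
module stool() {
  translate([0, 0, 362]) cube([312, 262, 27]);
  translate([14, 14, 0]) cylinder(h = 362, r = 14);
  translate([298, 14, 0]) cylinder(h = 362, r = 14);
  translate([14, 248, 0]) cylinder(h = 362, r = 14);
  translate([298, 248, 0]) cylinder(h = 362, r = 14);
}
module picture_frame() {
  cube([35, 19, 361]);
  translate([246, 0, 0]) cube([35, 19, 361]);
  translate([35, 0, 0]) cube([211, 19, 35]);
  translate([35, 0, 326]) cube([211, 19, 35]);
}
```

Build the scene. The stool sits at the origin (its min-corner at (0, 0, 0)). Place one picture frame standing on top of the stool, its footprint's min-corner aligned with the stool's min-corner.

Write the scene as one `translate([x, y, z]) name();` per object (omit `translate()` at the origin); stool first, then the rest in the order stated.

stool();
translate([0, 0, 389]) picture_frame();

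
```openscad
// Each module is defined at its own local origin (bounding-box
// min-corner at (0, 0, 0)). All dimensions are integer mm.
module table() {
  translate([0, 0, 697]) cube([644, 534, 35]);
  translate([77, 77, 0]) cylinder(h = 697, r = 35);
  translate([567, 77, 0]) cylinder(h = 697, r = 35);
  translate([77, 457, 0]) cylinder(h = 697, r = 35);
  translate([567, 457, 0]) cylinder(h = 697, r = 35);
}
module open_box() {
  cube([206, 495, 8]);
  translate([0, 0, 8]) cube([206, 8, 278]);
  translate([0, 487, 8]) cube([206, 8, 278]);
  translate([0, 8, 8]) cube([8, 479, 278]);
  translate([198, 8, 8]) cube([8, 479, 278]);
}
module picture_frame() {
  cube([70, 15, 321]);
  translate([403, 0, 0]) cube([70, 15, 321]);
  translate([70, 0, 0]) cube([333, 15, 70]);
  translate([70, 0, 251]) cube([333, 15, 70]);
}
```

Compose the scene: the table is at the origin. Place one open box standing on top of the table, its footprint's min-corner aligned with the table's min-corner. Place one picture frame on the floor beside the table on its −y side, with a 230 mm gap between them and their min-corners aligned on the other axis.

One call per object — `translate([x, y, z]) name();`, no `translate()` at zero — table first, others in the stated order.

table();
translate([0, 0, 732]) open_box();
translate([0, -245, 0]) picture_frame();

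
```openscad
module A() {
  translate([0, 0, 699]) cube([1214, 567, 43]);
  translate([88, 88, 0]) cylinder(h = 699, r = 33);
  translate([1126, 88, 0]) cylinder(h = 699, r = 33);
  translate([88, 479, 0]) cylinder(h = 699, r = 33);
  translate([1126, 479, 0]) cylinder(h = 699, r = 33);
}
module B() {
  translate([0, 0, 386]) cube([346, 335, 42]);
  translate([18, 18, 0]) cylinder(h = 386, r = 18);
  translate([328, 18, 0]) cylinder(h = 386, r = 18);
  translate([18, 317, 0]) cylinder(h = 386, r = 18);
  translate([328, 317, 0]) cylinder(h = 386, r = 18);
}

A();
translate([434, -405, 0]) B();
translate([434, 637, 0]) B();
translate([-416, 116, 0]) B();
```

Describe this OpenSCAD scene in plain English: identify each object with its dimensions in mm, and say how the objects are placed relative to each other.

A is a rectangular dining table. The top is 1214×567×43 mm with its upper surface at z = 742 mm. It stands on four round legs of 66 mm diameter, each leg's bounding box inset 55 mm from the nearest pair of top edges, running from the floor to the underside of the top.

B is a four-legged stool. The seat is a 346×335×42 mm slab whose top surface is at z = 428 mm; four round legs, each 36 mm in diameter, run from the floor (z = 0) to the underside of the seat, each leg's axis is inset half a diameter from the nearest pair of seat edges (so the leg's bounding box is flush with the corner).

Three stools sit around the table at the −y, +y, −x sides.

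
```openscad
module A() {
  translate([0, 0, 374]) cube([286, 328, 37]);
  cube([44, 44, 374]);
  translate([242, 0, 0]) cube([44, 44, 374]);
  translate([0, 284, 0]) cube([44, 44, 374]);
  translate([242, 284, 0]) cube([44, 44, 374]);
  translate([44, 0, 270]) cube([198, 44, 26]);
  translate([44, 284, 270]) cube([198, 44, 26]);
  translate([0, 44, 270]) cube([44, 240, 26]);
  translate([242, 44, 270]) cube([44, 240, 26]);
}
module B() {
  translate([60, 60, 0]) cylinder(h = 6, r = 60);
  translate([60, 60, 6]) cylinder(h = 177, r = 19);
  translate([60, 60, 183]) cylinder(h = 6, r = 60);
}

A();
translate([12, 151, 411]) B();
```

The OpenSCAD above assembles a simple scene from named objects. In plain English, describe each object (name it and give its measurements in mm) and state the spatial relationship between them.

A is a simple wooden stool: a rectangular seat 286 mm (x) by 328 mm (y), 37 mm thick, top face at z = 411 mm, on four square legs, each 44×44 mm in cross-section. The legs rest on z = 0, each flush with a corner of the seat. Four stretchers, 44 mm wide and 26 mm tall, connect adjacent legs with their undersides at z = 270 mm, each running between the inner faces of the legs it joins and aligned with the legs' outer faces on the other axis.

B is a spool: two coaxial disc flanges of radius 60 mm and thickness 6 mm, joined by a core cylinder of radius 19 mm and height 177 mm. The lower flange rests on z = 0 and the three cylinders share a vertical axis.

The spool is on top of the stool.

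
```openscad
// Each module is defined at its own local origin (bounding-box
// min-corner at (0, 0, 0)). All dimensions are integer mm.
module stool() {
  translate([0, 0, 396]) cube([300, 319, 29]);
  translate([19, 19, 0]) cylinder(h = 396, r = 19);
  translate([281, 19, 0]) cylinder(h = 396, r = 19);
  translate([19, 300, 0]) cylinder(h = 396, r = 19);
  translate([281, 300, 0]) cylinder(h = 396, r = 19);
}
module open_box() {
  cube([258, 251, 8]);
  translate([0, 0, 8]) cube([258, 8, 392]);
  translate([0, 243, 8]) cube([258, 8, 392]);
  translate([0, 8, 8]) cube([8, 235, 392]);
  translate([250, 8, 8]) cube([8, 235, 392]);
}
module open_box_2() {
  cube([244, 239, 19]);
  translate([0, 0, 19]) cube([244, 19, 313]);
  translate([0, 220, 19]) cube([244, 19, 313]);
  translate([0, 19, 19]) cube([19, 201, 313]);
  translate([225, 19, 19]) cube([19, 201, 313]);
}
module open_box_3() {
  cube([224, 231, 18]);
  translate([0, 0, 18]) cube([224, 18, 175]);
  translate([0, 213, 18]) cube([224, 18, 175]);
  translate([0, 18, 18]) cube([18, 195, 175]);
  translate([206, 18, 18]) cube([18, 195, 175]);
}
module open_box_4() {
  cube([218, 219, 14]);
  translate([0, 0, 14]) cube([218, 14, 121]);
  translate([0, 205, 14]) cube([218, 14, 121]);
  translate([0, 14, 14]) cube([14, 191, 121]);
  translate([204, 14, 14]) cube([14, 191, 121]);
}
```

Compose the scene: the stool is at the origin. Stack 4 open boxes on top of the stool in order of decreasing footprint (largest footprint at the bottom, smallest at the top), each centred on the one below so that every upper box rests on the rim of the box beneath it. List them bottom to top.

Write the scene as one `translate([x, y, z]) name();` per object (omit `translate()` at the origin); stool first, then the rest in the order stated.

stool();
translate([21, 34, 425]) open_box();
translate([28, 40, 825]) open_box_2();
translate([38, 44, 1157]) open_box_3();
translate([41, 50, 1350]) open_box_4();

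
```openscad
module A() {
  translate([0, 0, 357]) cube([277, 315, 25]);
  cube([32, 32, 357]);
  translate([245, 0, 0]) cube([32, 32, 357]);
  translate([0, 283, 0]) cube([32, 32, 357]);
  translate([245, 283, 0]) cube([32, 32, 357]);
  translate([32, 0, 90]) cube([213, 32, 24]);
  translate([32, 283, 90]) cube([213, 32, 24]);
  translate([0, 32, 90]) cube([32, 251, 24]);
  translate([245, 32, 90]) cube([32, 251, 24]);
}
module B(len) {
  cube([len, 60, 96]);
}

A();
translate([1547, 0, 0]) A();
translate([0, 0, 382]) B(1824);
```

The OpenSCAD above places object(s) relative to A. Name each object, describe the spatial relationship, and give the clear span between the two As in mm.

Second stool starts at x = 1547; first ends at x = 277; clear span = 1547 − 277 = 1270 mm.

A is a stool. B is a beam. A beam spans the tops of two stools. The clear span between the two stools is 1270 mm.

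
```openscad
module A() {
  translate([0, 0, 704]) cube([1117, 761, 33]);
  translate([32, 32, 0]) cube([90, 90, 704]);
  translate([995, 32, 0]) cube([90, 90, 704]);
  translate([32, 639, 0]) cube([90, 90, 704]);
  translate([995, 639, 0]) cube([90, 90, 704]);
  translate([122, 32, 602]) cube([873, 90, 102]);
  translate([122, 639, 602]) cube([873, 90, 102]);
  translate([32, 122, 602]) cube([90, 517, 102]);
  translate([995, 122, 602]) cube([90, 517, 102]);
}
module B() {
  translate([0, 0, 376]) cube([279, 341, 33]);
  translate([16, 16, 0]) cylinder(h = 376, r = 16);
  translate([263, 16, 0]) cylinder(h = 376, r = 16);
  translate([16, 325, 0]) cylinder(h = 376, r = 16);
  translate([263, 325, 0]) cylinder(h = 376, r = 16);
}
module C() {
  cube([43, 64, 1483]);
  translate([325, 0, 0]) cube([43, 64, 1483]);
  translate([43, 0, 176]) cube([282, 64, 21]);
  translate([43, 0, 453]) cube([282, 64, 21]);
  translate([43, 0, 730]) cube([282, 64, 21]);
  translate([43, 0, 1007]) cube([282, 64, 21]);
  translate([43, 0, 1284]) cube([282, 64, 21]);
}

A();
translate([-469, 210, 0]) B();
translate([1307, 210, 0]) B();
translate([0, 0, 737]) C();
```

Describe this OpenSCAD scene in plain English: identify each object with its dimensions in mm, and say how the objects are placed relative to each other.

A is a rectangular dining table. The top is 1117×761×33 mm with its upper surface at z = 737 mm. It stands on four 90×90 mm square legs, each inset 32 mm from the nearest pair of top edges, running from the floor to the underside of the top. Four apron rails, 90 mm thick and 102 mm tall, run between adjacent legs with their top edges flush with the underside of the top and their outer faces flush with the legs' outer faces.

B is a four-legged stool. The seat is 279×341 mm, 33 mm thick, top at z = 409 mm. It stands on four round legs, each 32 mm in diameter, from z = 0 to the seat underside, each leg's axis is inset half a diameter from the nearest pair of seat edges (so the leg's bounding box is flush with the corner).

C is a wooden ladder with two side rails of 43×64 mm section and 1483 mm height, set 368 mm apart overall. Between them run 5 rectangular rungs (64 mm deep, 21 mm thick), front faces flush with the rails' −y face. The bottom of the first rung is 176 mm above the floor and each subsequent rung is 277 mm higher than the one below.

Two stools sit around the table at the −x, +x sides. The ladder is on top of the table.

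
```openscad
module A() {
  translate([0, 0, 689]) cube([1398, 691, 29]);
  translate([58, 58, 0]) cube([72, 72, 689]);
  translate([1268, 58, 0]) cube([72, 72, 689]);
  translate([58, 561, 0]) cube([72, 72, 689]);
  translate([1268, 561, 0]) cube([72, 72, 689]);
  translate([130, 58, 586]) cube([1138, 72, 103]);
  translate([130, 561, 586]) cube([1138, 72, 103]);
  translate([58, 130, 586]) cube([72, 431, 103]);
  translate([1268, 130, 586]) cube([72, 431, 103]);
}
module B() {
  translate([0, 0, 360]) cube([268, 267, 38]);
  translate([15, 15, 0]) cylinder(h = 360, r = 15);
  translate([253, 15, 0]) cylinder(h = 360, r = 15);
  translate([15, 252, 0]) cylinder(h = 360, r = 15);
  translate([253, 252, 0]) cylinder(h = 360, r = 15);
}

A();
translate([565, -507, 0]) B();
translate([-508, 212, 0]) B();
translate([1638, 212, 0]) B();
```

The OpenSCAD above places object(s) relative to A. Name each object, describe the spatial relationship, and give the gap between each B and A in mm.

A is a table. B is a stool. Three stools sit around the table at the −y, −x, +x sides. The gap between each stool and the table is 240 mm.

Each stool's nearest face is 240 mm from the table's bounding box.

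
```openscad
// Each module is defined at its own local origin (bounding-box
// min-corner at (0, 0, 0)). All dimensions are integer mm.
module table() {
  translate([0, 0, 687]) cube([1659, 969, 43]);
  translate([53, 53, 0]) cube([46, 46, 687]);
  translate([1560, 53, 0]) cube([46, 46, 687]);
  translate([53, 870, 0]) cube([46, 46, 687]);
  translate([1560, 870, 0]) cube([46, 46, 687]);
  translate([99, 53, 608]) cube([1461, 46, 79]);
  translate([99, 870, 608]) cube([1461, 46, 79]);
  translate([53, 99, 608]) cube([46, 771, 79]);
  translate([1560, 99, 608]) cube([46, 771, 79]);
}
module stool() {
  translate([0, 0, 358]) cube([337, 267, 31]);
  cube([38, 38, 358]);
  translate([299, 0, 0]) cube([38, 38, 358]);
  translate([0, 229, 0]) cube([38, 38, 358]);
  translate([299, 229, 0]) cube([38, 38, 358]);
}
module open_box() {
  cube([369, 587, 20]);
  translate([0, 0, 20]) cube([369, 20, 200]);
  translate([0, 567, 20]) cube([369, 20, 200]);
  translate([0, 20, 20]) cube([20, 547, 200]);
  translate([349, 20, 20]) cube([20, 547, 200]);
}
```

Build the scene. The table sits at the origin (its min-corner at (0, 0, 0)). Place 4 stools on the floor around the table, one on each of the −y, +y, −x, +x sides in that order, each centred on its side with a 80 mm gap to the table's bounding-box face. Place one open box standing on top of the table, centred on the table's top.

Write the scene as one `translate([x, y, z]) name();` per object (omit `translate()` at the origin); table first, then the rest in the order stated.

table();
translate([661, -347, 0]) stool();
translate([661, 1049, 0]) stool();
translate([-417, 351, 0]) stool();
translate([1739, 351, 0]) stool();
translate([645, 191, 730]) open_box();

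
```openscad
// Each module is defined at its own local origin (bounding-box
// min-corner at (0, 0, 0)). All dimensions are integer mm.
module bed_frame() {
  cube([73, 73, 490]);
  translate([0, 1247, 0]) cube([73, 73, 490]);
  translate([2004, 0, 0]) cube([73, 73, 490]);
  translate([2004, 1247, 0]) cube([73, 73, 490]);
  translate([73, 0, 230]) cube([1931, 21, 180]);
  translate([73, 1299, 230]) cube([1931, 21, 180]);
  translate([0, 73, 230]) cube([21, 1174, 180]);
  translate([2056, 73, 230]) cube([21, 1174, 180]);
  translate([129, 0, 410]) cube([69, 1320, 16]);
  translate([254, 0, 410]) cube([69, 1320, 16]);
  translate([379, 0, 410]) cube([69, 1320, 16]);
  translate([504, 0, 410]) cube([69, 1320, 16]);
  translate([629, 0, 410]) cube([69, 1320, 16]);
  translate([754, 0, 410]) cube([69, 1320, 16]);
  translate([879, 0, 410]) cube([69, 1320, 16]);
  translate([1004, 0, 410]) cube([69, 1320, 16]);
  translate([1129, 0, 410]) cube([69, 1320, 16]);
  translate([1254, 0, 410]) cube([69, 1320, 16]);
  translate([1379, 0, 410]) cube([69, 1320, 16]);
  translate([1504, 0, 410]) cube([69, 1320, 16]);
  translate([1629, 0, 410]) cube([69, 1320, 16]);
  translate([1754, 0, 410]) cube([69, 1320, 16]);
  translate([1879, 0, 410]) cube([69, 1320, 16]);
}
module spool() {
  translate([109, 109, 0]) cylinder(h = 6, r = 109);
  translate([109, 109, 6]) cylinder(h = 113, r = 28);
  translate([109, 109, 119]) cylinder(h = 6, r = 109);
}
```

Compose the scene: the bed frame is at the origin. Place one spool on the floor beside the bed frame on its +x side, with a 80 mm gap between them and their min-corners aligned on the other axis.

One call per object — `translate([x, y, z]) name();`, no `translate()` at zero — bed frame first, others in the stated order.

bed_frame();
translate([2157, 0, 0]) spool();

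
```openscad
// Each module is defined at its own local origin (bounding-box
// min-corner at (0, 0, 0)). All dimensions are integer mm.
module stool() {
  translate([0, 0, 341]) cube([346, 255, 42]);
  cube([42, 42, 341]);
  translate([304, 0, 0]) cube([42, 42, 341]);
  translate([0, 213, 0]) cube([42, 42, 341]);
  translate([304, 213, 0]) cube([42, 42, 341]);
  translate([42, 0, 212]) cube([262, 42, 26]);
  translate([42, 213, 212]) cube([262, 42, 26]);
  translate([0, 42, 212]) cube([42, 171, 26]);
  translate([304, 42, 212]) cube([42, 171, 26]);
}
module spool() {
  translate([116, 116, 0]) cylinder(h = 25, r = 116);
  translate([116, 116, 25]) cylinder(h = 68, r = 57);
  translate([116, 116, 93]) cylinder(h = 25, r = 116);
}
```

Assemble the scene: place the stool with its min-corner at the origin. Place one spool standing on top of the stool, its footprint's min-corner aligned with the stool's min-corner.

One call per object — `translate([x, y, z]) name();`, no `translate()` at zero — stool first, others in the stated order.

stool();
translate([0, 0, 383]) spool();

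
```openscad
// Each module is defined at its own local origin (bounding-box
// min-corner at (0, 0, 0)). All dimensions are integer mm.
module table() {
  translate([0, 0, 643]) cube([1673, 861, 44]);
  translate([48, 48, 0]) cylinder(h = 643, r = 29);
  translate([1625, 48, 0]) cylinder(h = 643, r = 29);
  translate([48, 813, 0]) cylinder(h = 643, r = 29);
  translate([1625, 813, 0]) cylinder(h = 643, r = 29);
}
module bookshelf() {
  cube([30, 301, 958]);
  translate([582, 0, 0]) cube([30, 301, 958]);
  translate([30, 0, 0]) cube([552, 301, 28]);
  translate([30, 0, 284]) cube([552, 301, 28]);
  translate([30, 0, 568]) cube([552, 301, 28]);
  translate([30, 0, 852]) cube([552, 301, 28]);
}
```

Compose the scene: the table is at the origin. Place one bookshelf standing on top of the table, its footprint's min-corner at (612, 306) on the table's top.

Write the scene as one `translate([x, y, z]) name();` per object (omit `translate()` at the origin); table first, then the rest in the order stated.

table();
translate([612, 306, 687]) bookshelf();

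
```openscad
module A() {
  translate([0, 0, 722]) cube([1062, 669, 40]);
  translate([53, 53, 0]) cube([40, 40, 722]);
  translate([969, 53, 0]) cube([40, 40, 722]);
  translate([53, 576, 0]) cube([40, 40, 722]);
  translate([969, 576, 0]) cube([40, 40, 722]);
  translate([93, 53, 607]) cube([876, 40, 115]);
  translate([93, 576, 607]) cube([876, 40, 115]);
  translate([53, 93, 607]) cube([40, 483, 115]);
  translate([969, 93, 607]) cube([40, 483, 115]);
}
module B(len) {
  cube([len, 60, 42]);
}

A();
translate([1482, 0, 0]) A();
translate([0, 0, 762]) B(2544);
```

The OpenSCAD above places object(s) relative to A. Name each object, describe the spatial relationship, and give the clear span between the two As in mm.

Second table starts at x = 1482; first ends at x = 1062; clear span = 1482 − 1062 = 420 mm.

A is a table. B is a beam. A beam spans the tops of two tables. The clear span between the two tables is 420 mm.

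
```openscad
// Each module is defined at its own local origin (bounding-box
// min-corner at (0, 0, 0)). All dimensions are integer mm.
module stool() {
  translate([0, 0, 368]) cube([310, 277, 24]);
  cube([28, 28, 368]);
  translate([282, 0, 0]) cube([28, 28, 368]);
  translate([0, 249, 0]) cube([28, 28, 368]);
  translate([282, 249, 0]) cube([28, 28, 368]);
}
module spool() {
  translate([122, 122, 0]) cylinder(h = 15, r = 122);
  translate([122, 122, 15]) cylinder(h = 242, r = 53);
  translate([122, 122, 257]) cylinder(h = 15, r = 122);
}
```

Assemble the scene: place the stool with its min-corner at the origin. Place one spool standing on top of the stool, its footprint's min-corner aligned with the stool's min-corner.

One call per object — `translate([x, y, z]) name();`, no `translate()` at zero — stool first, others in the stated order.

stool();
translate([0, 0, 392]) spool();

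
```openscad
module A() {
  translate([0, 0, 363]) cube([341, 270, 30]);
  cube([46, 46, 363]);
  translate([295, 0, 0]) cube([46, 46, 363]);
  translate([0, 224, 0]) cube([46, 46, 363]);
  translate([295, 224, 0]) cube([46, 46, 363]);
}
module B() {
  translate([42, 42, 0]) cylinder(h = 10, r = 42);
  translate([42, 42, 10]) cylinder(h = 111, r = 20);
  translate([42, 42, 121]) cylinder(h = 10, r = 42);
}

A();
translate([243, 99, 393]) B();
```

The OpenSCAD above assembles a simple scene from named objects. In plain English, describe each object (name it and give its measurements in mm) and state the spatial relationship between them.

A is a four-legged stool. The seat is 341×270 mm, 30 mm thick, top at z = 393 mm. It stands on four square legs, each 46×46 mm in cross-section, from z = 0 to the seat underside, each flush with a corner of the seat.

B is a spool: two coaxial disc flanges of radius 42 mm and thickness 10 mm, joined by a core cylinder of radius 20 mm and height 111 mm. The lower flange rests on z = 0 and the three cylinders share a vertical axis.

The spool is on top of the stool.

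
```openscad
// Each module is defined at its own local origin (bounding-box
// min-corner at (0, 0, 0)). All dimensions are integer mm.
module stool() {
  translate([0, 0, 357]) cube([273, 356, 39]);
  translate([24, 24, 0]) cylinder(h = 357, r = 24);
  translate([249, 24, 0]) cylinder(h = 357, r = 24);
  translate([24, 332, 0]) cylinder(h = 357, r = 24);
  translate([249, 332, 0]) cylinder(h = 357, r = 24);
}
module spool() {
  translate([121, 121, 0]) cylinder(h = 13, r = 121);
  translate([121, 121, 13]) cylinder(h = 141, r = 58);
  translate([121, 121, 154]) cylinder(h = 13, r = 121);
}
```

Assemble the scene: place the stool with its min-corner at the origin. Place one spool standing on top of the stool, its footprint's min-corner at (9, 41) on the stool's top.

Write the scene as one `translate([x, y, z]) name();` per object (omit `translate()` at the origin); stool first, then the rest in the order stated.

stool();
translate([9, 41, 396]) spool();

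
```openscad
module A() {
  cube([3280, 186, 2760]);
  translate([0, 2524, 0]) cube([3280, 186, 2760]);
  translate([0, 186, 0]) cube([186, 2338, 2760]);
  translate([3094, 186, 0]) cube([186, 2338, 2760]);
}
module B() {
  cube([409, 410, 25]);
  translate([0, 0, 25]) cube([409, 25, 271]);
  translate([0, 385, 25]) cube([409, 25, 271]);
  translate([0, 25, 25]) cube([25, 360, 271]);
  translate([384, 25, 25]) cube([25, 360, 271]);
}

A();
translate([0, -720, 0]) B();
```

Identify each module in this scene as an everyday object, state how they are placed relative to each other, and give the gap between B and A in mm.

A is a house frame. B is an open box. The open box is on the floor beside the house frame on its −y side. The gap between the open box and the house frame is 310 mm.

The open box's nearest face is 310 mm from the house frame's −y face.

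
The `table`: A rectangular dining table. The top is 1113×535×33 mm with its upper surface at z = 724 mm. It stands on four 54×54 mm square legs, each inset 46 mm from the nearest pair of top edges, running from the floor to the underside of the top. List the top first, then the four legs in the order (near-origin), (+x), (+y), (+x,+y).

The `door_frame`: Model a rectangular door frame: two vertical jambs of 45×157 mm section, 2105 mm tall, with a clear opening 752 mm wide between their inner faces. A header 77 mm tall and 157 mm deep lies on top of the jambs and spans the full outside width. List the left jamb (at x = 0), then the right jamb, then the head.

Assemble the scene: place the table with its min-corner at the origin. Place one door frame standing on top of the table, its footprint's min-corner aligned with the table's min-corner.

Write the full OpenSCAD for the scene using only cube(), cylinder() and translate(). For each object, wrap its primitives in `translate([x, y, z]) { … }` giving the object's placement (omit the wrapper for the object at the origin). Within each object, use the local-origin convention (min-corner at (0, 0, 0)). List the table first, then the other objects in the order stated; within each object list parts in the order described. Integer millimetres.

translate([0, 0, 691]) cube([1113, 535, 33]);
translate([46, 46, 0]) cube([54, 54, 691]);
translate([1013, 46, 0]) cube([54, 54, 691]);
translate([46, 435, 0]) cube([54, 54, 691]);
translate([1013, 435, 0]) cube([54, 54, 691]);
translate([0, 0, 724]) {
  cube([45, 157, 2105]);
  translate([797, 0, 0]) cube([45, 157, 2105]);
  translate([0, 0, 2105]) cube([842, 157, 77]);
}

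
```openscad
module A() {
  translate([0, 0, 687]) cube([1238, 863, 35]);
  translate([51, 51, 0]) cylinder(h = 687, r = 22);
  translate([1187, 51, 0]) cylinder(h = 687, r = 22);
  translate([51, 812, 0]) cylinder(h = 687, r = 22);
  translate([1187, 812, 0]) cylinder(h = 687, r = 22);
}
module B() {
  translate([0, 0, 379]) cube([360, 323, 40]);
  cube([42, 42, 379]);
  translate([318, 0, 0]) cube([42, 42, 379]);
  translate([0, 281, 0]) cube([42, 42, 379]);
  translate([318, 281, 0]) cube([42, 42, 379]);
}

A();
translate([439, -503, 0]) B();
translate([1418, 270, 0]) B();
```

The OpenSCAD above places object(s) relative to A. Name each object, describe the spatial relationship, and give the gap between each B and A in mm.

A is a table. B is a stool. Two stools sit around the table at the −y, +x sides. The gap between each stool and the table is 180 mm.

Each stool's nearest face is 180 mm from the table's bounding box.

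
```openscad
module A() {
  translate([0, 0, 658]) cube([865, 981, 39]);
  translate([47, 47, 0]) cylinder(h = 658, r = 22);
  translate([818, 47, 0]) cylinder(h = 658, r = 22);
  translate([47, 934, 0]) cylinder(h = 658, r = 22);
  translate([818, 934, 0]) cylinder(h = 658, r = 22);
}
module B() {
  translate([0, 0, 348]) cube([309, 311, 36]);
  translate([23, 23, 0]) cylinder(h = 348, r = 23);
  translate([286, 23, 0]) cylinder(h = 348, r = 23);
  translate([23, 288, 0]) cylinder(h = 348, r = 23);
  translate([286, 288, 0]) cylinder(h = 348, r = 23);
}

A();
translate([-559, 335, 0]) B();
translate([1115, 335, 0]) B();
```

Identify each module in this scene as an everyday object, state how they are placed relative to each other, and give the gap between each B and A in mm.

Each stool's nearest face is 250 mm from the table's bounding box.

A is a table. B is a stool. Two stools sit around the table at the −x, +x sides. The gap between each stool and the table is 250 mm.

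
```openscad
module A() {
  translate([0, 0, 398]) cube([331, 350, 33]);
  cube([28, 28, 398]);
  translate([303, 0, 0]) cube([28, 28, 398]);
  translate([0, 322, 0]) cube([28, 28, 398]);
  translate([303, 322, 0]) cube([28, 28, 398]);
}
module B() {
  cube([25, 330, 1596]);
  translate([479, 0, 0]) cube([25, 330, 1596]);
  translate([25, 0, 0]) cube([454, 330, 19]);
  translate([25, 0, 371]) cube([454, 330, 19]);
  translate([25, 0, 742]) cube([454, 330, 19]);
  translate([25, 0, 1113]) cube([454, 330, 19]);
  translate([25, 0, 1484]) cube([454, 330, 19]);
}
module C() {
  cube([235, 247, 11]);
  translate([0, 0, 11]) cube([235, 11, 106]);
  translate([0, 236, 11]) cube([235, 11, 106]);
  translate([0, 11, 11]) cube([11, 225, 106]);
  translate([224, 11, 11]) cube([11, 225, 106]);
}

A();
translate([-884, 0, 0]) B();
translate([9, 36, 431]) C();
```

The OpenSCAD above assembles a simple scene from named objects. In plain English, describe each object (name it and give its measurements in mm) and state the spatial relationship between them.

A is a four-legged stool. The seat is a 331×350×33 mm slab whose top surface is at z = 431 mm; four square legs, each 28×28 mm in cross-section, run from the floor (z = 0) to the underside of the seat, each flush with a corner of the seat.

B is a bookshelf 504 mm wide overall, 330 mm deep and 1596 mm tall. The two sides are 25 mm thick vertical panels. 5 horizontal shelves of 19 mm thickness span between the inner faces of the sides; the lowest shelf sits on the floor and shelves are stacked with a clear vertical gap of 352 mm between each pair.

C is an open-topped rectangular box: outside dimensions 235×247×117 mm, with a uniform wall and base thickness of 11 mm. The base is a full 235×247 slab on the floor; four walls sit on top of the base. The front and back walls (the −y and +y sides) span the full width; the two side walls fit between them.

The bookshelf is on the floor beside the stool on its −x side. The open box is on top of the stool.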